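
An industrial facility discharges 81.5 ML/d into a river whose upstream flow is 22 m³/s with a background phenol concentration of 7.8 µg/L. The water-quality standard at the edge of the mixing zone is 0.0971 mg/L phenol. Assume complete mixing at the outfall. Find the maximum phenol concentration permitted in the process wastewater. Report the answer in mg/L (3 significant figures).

2.18 mg/L

81.5 ML/d = 0.9433 m³/s.
7.8 µg/L = 0.0078 mg/L.
Mass balance: 0.0971·22.94 = 0.9433·Cₑ + 22·0.0078.
Cₑ = (2.228 − 0.1716) / 0.9433 = 2.18 mg/L.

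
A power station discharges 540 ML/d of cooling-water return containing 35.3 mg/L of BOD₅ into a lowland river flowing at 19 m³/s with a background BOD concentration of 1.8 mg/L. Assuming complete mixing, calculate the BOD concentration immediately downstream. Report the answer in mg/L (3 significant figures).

540 ML/d = 6.25 m³/s.
Flow-weighted mixing gives C = (6.25·35.3 + 19·1.8) / (6.25 + 19) = 254.8/25.25 = 10.09 mg/L.

10.1 mg/L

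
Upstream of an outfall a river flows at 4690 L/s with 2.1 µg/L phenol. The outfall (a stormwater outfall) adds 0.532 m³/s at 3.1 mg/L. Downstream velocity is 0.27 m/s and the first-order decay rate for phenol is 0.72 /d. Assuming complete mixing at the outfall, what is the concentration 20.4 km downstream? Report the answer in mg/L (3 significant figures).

0.169 mg/L

4690 L/s = 4.69 m³/s.
2.1 µg/L = 0.0021 mg/L.
After complete mixing, C₀ = (0.532·3.1 + 4.69·0.0021) / 5.222 = 0.3177 mg/L.
Travel time t = 2.04e+04 m / 0.27 m/s = 7.556e+04 s = 0.8745 d.
C = 0.3177·exp(−0.72·0.8745) = 0.3177·0.5328 = 0.1693 mg/L.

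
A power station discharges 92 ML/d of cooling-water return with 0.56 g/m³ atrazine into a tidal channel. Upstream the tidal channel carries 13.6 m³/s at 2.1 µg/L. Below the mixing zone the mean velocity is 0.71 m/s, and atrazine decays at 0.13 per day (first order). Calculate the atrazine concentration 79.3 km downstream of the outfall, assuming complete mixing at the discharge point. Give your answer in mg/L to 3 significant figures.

92 ML/d = 1.065 m³/s.
2.1 µg/L = 0.0021 mg/L.
After complete mixing, C₀ = (1.065·0.56 + 13.6·0.0021) / 14.66 = 0.04261 mg/L.
Travel time t = 7.93e+04 m / 0.71 m/s = 1.117e+05 s = 1.293 d.
C = 0.04261·exp(−0.13·1.293) = 0.04261·0.8453 = 0.03602 mg/L.

0.0360 mg/L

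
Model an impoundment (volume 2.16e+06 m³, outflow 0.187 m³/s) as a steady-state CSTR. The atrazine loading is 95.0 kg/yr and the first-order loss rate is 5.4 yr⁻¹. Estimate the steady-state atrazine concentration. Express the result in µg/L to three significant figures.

Outflow Q = 0.187 m³/s × 3.156e+07 s/yr = 5.901e+06 m³/yr.
Steady-state CSTR mass balance: W = Q·C + k·V·C, so C = W/(Q + kV).
Q + kV = 5.901e+06 + 5.4·2.16e+06 = 1.757e+07 m³/yr.
C = 95.0/1.757e+07 = 5.408e-06 kg/m³ = 0.005408 mg/L = 5.408 µg/L.

5.41 µg/L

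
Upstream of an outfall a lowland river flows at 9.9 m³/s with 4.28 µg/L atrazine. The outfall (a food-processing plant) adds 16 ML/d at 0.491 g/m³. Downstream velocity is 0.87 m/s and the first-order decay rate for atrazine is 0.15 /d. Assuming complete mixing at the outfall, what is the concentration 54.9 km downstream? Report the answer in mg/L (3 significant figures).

0.0118 mg/L

16 ML/d = 0.1852 m³/s.
4.28 µg/L = 0.00428 mg/L.
After complete mixing, C₀ = (0.1852·0.491 + 9.9·0.00428) / 10.09 = 0.01322 mg/L.
Travel time t = 5.49e+04 m / 0.87 m/s = 6.31e+04 s = 0.7304 d.
C = 0.01322·exp(−0.15·0.7304) = 0.01322·0.8962 = 0.01185 mg/L.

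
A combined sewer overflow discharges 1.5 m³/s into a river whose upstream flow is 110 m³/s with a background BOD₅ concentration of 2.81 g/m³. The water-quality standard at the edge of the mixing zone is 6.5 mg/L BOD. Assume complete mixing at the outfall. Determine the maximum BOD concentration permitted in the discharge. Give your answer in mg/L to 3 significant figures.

Mass balance: 6.5·111.5 = 1.5·Cₑ + 110·2.81.
Cₑ = (724.8 − 309.1) / 1.5 = 277.1 mg/L.

277 mg/L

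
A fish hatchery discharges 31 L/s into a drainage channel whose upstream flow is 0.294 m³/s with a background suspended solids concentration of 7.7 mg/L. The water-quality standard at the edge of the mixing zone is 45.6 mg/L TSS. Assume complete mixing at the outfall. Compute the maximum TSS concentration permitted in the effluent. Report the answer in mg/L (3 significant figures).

405 mg/L

31 L/s = 0.031 m³/s.
Mass balance: 45.6·0.325 = 0.031·Cₑ + 0.294·7.7.
Cₑ = (14.82 − 2.264) / 0.031 = 405 mg/L.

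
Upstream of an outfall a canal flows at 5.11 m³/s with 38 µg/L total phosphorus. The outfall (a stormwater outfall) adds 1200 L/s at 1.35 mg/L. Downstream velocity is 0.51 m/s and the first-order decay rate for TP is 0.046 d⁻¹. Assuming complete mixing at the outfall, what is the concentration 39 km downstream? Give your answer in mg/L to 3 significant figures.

0.276 mg/L

1200 L/s = 1.2 m³/s.
38 µg/L = 0.038 mg/L.
After complete mixing, C₀ = (1.2·1.35 + 5.11·0.038) / 6.31 = 0.2875 mg/L.
Travel time t = 3.9e+04 m / 0.51 m/s = 7.647e+04 s = 0.8851 d.
C = 0.2875·exp(−0.046·0.8851) = 0.2875·0.9601 = 0.276 mg/L.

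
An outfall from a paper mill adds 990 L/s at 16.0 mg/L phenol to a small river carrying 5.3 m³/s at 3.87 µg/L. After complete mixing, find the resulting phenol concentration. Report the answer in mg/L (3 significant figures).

2.52 mg/L

990 L/s = 0.99 m³/s.
3.87 µg/L = 0.00387 mg/L.
Flow-weighted mixing gives C = (0.99·16 + 5.3·0.00387) / (0.99 + 5.3) = 15.86/6.29 = 2.522 mg/L.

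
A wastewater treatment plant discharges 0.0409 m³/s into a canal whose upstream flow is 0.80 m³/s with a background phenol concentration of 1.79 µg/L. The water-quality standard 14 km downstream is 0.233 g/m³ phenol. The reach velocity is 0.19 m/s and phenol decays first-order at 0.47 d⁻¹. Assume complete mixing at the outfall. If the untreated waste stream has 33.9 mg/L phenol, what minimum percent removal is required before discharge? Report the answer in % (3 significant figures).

1.79 µg/L = 0.00179 mg/L.
Travel time to the compliance point: t = 1.4e+04/0.19 = 7.368e+04 s = 0.8528 d; decay factor exp(−0.47·0.8528) = 0.6698.
So the concentration just after mixing may be at most 0.233/0.6698 = 0.3479 mg/L.
Mass balance: 0.3479·0.8409 = 0.0409·Cₑ + 0.8·0.00179.
Cₑ = (0.2925 − 0.001432) / 0.0409 = 7.117 mg/L.
Required removal = 1 − 7.117/33.9 = 79 %.

79.0 %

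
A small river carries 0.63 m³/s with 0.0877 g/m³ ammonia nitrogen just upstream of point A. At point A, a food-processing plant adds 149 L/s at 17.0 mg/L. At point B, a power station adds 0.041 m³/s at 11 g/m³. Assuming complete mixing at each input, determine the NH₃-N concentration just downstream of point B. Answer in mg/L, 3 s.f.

3.71 mg/L

149 L/s = 0.149 m³/s.
After input A: C = (0.63·0.0877 + 0.149·17) / 0.779 = 3.323 mg/L.
After input B: C = (0.779·3.323 + 0.041·11) / 0.82 = 3.706 mg/L.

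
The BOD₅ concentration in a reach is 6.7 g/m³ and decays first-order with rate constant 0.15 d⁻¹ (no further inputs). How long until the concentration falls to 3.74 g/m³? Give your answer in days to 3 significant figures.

t = ln(C₀/C)/k = ln(6.7/3.74)/0.15 = 0.583/0.15 = 3.887 d.

3.89 d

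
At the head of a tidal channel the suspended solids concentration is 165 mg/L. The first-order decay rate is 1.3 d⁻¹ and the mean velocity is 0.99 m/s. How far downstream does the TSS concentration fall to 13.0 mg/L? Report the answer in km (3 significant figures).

167 km

From C = C₀·e^(−kt), t = ln(C₀/C)/k = ln(165/13.0)/1.3 = 2.541/1.3 = 1.955 d.
Distance = v·t = 0.99 m/s × 1.689e+05 s = 1.672e+05 m = 167.2 km.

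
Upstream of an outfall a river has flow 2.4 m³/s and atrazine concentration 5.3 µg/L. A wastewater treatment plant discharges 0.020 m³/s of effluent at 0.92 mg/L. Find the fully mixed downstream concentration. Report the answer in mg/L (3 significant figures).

5.3 µg/L = 0.0053 mg/L.
By mass balance at complete mixing, C = (0.02·0.92 + 2.4·0.0053) / (0.02 + 2.4) = 0.03112/2.42 = 0.01286 mg/L.

0.0129 mg/L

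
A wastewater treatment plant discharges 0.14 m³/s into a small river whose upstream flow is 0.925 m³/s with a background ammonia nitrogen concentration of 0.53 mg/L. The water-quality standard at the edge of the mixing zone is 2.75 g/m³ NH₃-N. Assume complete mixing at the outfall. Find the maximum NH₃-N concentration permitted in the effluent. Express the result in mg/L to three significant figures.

17.4 mg/L

Mass balance: 2.75·1.065 = 0.14·Cₑ + 0.925·0.53.
Cₑ = (2.929 − 0.4903) / 0.14 = 17.42 mg/L.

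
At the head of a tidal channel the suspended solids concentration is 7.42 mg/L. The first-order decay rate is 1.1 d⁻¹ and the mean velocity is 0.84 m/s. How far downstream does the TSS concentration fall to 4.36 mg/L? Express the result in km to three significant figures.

35.1 km

From C = C₀·e^(−kt), t = ln(C₀/C)/k = ln(7.42/4.36)/1.1 = 0.5317/1.1 = 0.4834 d.
Distance = v·t = 0.84 m/s × 4.176e+04 s = 3.508e+04 m = 35.08 km.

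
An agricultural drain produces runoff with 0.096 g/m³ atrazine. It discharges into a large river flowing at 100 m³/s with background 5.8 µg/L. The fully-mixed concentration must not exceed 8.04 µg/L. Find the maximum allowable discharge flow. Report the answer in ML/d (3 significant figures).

5.8 µg/L = 0.0058 mg/L.
8.04 µg/L = 0.00804 mg/L.
Mass balance at complete mixing: C_std·(Q_w + Q_r) = Q_w·C_e + Q_r·C_b.
Rearranging, Q_w = Q_r·(C_std − C_b)/(C_e − C_std) = 100·(0.00804 − 0.0058) / (0.096 − 0.00804) = 2.547 m³/s.
= 220 ML/d.

220 ML/d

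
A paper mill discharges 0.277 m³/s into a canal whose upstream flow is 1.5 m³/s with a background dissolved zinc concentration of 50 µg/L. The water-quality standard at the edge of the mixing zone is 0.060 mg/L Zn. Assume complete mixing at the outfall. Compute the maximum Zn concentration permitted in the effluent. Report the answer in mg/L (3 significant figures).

50 µg/L = 0.05 mg/L.
Mass balance: 0.06·1.777 = 0.277·Cₑ + 1.5·0.05.
Cₑ = (0.1066 − 0.075) / 0.277 = 0.1142 mg/L.

0.114 mg/L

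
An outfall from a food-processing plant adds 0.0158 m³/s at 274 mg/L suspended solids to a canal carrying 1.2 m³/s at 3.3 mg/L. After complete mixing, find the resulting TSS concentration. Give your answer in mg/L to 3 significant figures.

6.82 mg/L

Flow-weighted mixing gives C = (0.0158·274 + 1.2·3.3) / (0.0158 + 1.2) = 8.289/1.216 = 6.818 mg/L.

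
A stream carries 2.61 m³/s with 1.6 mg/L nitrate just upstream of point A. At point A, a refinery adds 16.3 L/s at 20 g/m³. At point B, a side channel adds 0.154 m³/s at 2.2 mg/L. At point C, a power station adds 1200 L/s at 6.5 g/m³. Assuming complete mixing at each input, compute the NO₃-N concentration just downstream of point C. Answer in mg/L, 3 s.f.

16.3 L/s = 0.0163 m³/s.
After input A: C = (2.61·1.6 + 0.0163·20) / 2.626 = 1.714 mg/L.
After input B: C = (2.626·1.714 + 0.154·2.2) / 2.78 = 1.741 mg/L.
1200 L/s = 1.2 m³/s.
After input C: C = (2.78·1.741 + 1.2·6.5) / 3.98 = 3.176 mg/L.

3.18 mg/L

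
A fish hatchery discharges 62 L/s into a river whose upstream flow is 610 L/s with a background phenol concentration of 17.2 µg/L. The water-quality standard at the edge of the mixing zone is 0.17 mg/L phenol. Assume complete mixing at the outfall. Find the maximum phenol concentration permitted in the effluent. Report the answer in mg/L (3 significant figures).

62 L/s = 0.062 m³/s.
610 L/s = 0.61 m³/s.
17.2 µg/L = 0.0172 mg/L.
Mass balance: 0.17·0.672 = 0.062·Cₑ + 0.61·0.0172.
Cₑ = (0.1142 − 0.01049) / 0.062 = 1.673 mg/L.

1.67 mg/L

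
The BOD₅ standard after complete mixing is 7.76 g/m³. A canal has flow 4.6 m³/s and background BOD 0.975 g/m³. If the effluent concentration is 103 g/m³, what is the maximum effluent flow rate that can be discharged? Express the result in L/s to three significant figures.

328 L/s

Mass balance at complete mixing: C_std·(Q_w + Q_r) = Q_w·C_e + Q_r·C_b.
Rearranging, Q_w = Q_r·(C_std − C_b)/(C_e − C_std) = 4.6·(7.76 − 0.975) / (103 − 7.76) = 0.3277 m³/s.
= 327.7 L/s.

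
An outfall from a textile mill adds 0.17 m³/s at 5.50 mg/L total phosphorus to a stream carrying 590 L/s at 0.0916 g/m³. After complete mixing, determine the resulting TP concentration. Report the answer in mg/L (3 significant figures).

1.30 mg/L

590 L/s = 0.59 m³/s.
By mass balance at complete mixing, C = (0.17·5.5 + 0.59·0.0916) / (0.17 + 0.59) = 0.989/0.76 = 1.301 mg/L.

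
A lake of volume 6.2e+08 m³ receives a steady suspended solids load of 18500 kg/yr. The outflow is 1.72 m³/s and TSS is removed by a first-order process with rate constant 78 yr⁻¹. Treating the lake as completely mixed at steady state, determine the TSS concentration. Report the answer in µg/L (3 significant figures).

Outflow Q = 1.72 m³/s × 3.156e+07 s/yr = 5.428e+07 m³/yr.
Steady-state CSTR mass balance: W = Q·C + k·V·C, so C = W/(Q + kV).
Q + kV = 5.428e+07 + 78·6.2e+08 = 4.841e+10 m³/yr.
C = 18500/4.841e+10 = 3.821e-07 kg/m³ = 0.0003821 mg/L = 0.3821 µg/L.

0.382 µg/L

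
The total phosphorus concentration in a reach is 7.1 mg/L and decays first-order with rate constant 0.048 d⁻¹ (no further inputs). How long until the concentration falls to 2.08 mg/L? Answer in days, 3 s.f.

t = ln(C₀/C)/k = ln(7.1/2.08)/0.048 = 1.228/0.048 = 25.58 d.

25.6 d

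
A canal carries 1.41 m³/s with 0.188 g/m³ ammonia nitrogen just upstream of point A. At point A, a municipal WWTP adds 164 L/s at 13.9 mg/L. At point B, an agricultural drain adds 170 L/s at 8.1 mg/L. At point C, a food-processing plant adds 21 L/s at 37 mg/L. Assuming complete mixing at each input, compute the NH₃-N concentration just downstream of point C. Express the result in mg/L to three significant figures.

164 L/s = 0.164 m³/s.
After input A: C = (1.41·0.188 + 0.164·13.9) / 1.574 = 1.617 mg/L.
170 L/s = 0.17 m³/s.
After input B: C = (1.574·1.617 + 0.17·8.1) / 1.744 = 2.249 mg/L.
21 L/s = 0.021 m³/s.
After input C: C = (1.744·2.249 + 0.021·37) / 1.765 = 2.662 mg/L.

2.66 mg/L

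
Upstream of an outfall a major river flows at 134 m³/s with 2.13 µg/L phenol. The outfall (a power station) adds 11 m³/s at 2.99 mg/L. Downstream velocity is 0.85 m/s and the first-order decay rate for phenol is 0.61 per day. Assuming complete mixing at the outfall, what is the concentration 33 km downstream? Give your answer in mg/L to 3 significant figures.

2.13 µg/L = 0.00213 mg/L.
After complete mixing, C₀ = (11·2.99 + 134·0.00213) / 145 = 0.2288 mg/L.
Travel time t = 3.3e+04 m / 0.85 m/s = 3.882e+04 s = 0.4493 d.
C = 0.2288·exp(−0.61·0.4493) = 0.2288·0.7603 = 0.1739 mg/L.

0.174 mg/L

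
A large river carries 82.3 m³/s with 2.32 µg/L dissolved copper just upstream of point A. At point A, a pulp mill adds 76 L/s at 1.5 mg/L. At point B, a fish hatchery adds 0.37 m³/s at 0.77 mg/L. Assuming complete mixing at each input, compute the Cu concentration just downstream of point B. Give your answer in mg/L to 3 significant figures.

2.32 µg/L = 0.00232 mg/L.
76 L/s = 0.076 m³/s.
After input A: C = (82.3·0.00232 + 0.076·1.5) / 82.38 = 0.003702 mg/L.
After input B: C = (82.38·0.003702 + 0.37·0.77) / 82.75 = 0.007128 mg/L.

0.00713 mg/L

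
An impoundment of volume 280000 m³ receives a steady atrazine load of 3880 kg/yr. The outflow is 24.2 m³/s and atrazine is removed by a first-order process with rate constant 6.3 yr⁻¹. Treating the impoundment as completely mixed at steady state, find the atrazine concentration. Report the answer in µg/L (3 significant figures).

Outflow Q = 24.2 m³/s × 3.156e+07 s/yr = 7.637e+08 m³/yr.
Steady-state CSTR mass balance: W = Q·C + k·V·C, so C = W/(Q + kV).
Q + kV = 7.637e+08 + 6.3·280000 = 7.655e+08 m³/yr.
C = 3880/7.655e+08 = 5.069e-06 kg/m³ = 0.005069 mg/L = 5.069 µg/L.

5.07 µg/L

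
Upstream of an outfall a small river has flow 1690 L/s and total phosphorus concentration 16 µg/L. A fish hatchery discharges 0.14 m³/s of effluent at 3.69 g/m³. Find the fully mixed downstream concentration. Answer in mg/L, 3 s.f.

0.297 mg/L

1690 L/s = 1.69 m³/s.
16 µg/L = 0.016 mg/L.
Flow-weighted mixing gives C = (0.14·3.69 + 1.69·0.016) / (0.14 + 1.69) = 0.5436/1.83 = 0.2971 mg/L.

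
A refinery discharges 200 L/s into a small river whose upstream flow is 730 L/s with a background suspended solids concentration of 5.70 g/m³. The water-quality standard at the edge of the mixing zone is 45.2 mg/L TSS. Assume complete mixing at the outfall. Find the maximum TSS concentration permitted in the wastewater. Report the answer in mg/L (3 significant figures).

189 mg/L

200 L/s = 0.2 m³/s.
730 L/s = 0.73 m³/s.
Mass balance: 45.2·0.93 = 0.2·Cₑ + 0.73·5.7.
Cₑ = (42.04 − 4.161) / 0.2 = 189.4 mg/L.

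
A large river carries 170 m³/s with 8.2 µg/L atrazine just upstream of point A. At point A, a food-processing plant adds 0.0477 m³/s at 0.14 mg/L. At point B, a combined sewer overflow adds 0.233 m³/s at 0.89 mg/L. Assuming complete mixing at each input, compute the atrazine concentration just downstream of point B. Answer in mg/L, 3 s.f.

8.2 µg/L = 0.0082 mg/L.
After input A: C = (170·0.0082 + 0.0477·0.14) / 170 = 0.008237 mg/L.
After input B: C = (170·0.008237 + 0.233·0.89) / 170.3 = 0.009444 mg/L.

0.00944 mg/L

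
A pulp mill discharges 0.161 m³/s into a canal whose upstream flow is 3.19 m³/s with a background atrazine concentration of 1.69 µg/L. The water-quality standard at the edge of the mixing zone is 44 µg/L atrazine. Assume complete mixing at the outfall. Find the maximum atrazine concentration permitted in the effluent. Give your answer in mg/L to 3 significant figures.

0.882 mg/L

1.69 µg/L = 0.00169 mg/L.
44 µg/L = 0.044 mg/L.
Mass balance: 0.044·3.351 = 0.161·Cₑ + 3.19·0.00169.
Cₑ = (0.1474 − 0.005391) / 0.161 = 0.8823 mg/L.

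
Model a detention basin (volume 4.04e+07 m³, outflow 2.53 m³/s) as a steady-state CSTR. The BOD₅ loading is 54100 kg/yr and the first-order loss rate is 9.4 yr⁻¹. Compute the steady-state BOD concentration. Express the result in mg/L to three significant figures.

0.118 mg/L

Outflow Q = 2.53 m³/s × 3.156e+07 s/yr = 7.984e+07 m³/yr.
Steady-state CSTR mass balance: W = Q·C + k·V·C, so C = W/(Q + kV).
Q + kV = 7.984e+07 + 9.4·4.04e+07 = 4.596e+08 m³/yr.
C = 54100/4.596e+08 = 0.0001177 kg/m³ = 0.1177 mg/L.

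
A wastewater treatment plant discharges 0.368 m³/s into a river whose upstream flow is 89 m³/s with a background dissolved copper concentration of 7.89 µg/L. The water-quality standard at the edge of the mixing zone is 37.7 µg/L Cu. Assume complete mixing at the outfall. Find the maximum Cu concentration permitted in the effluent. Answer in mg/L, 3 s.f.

7.89 µg/L = 0.00789 mg/L.
37.7 µg/L = 0.0377 mg/L.
Mass balance: 0.0377·89.37 = 0.368·Cₑ + 89·0.00789.
Cₑ = (3.369 − 0.7022) / 0.368 = 7.247 mg/L.

7.25 mg/L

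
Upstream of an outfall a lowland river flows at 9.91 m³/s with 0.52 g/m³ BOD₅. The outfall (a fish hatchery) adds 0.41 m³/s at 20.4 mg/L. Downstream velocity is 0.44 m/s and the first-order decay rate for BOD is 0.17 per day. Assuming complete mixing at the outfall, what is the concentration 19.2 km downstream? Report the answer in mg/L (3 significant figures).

After complete mixing, C₀ = (0.41·20.4 + 9.91·0.52) / 10.32 = 1.31 mg/L.
Travel time t = 1.92e+04 m / 0.44 m/s = 4.364e+04 s = 0.5051 d.
C = 1.31·exp(−0.17·0.5051) = 1.31·0.9177 = 1.202 mg/L.

1.20 mg/L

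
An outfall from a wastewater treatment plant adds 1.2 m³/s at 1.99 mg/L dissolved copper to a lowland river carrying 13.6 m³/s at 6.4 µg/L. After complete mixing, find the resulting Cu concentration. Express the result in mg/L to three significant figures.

0.167 mg/L

6.4 µg/L = 0.0064 mg/L.
Flow-weighted mixing gives C = (1.2·1.99 + 13.6·0.0064) / (1.2 + 13.6) = 2.475/14.8 = 0.1672 mg/L.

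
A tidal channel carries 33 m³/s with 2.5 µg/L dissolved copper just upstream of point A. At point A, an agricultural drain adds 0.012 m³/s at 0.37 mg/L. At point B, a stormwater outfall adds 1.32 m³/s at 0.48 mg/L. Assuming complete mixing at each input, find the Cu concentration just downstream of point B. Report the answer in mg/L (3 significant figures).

0.0210 mg/L

2.5 µg/L = 0.0025 mg/L.
After input A: C = (33·0.0025 + 0.012·0.37) / 33.01 = 0.002634 mg/L.
After input B: C = (33.01·0.002634 + 1.32·0.48) / 34.33 = 0.02099 mg/L.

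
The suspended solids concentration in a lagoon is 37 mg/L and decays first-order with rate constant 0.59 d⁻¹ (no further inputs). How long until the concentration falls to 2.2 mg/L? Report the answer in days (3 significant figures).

4.78 d

t = ln(C₀/C)/k = ln(37/2.2)/0.59 = 2.822/0.59 = 4.784 d.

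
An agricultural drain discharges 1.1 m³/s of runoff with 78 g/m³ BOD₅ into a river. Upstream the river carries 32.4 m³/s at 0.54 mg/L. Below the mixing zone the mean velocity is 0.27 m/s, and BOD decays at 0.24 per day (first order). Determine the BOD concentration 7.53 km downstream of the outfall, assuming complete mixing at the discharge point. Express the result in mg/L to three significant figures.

2.85 mg/L

After complete mixing, C₀ = (1.1·78 + 32.4·0.54) / 33.5 = 3.083 mg/L.
Travel time t = 7530 m / 0.27 m/s = 2.789e+04 s = 0.3228 d.
C = 3.083·exp(−0.24·0.3228) = 3.083·0.9255 = 2.854 mg/L.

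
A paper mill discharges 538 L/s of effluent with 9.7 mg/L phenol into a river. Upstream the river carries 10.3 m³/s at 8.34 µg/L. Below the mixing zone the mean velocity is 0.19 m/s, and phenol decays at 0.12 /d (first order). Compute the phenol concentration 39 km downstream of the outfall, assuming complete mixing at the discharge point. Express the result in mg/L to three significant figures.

538 L/s = 0.538 m³/s.
8.34 µg/L = 0.00834 mg/L.
After complete mixing, C₀ = (0.538·9.7 + 10.3·0.00834) / 10.84 = 0.4894 mg/L.
Travel time t = 3.9e+04 m / 0.19 m/s = 2.053e+05 s = 2.376 d.
C = 0.4894·exp(−0.12·2.376) = 0.4894·0.7519 = 0.368 mg/L.

0.368 mg/L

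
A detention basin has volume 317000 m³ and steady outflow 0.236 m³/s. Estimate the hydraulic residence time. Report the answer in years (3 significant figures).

Q = 0.236 m³/s × 3.156e+07 s/yr = 7.448e+06 m³/yr.
Hydraulic residence time τ = V/Q = 317000/7.448e+06 = 0.04256 yr.

0.0426 yr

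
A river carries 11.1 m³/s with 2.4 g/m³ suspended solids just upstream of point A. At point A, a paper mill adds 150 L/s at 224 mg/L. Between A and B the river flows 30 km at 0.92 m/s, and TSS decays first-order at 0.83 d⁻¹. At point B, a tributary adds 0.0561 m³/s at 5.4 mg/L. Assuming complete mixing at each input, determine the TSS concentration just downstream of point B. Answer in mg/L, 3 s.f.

150 L/s = 0.15 m³/s.
After input A: C = (11.1·2.4 + 0.15·224) / 11.25 = 5.355 mg/L.
Over the 30 km reach to input B (t = 3.261e+04 s = 0.3774 d), decay gives C = 5.355·exp(−0.83·0.3774) = 3.915 mg/L.
After input B: C = (11.25·3.915 + 0.0561·5.4) / 11.31 = 3.922 mg/L.

3.92 mg/L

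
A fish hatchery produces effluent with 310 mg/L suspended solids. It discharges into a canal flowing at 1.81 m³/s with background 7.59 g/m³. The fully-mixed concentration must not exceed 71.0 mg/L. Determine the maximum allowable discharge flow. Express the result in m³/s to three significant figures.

Mass balance at complete mixing: C_std·(Q_w + Q_r) = Q_w·C_e + Q_r·C_b.
Rearranging, Q_w = Q_r·(C_std − C_b)/(C_e − C_std) = 1.81·(71 − 7.59) / (310 − 71) = 0.4802 m³/s.

0.480 m³/s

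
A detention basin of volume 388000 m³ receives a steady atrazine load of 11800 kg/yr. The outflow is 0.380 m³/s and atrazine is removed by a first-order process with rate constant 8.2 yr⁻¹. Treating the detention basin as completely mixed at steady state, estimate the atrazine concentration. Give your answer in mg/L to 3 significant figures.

Outflow Q = 0.380 m³/s × 3.156e+07 s/yr = 1.199e+07 m³/yr.
Steady-state CSTR mass balance: W = Q·C + k·V·C, so C = W/(Q + kV).
Q + kV = 1.199e+07 + 8.2·388000 = 1.517e+07 m³/yr.
C = 11800/1.517e+07 = 0.0007777 kg/m³ = 0.7777 mg/L.

0.778 mg/L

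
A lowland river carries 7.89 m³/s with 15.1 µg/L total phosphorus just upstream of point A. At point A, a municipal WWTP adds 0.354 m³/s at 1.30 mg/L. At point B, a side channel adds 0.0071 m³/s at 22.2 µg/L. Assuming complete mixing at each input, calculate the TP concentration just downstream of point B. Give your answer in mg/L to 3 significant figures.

0.0702 mg/L

15.1 µg/L = 0.0151 mg/L.
After input A: C = (7.89·0.0151 + 0.354·1.3) / 8.244 = 0.07027 mg/L.
22.2 µg/L = 0.0222 mg/L.
After input B: C = (8.244·0.07027 + 0.0071·0.0222) / 8.251 = 0.07023 mg/L.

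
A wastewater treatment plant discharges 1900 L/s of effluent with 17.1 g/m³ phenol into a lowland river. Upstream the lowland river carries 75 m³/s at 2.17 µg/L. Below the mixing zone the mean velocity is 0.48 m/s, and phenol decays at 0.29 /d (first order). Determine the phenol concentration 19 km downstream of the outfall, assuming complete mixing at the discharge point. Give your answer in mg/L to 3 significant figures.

0.372 mg/L

1900 L/s = 1.9 m³/s.
2.17 µg/L = 0.00217 mg/L.
After complete mixing, C₀ = (1.9·17.1 + 75·0.00217) / 76.9 = 0.4246 mg/L.
Travel time t = 1.9e+04 m / 0.48 m/s = 3.958e+04 s = 0.4581 d.
C = 0.4246·exp(−0.29·0.4581) = 0.4246·0.8756 = 0.3718 mg/L.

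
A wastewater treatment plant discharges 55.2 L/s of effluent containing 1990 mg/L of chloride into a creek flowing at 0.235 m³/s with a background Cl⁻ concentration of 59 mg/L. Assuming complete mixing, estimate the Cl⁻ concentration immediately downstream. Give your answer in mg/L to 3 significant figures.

426 mg/L

55.2 L/s = 0.0552 m³/s.
By mass balance at complete mixing, C = (0.0552·1990 + 0.235·59) / (0.0552 + 0.235) = 123.7/0.2902 = 426.3 mg/L.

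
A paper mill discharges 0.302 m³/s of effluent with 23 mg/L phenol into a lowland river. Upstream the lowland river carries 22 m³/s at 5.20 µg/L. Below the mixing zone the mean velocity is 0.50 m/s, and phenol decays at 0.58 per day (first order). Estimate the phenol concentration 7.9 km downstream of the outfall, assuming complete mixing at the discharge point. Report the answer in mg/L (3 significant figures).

5.20 µg/L = 0.0052 mg/L.
After complete mixing, C₀ = (0.302·23 + 22·0.0052) / 22.3 = 0.3166 mg/L.
Travel time t = 7900 m / 0.50 m/s = 1.58e+04 s = 0.1829 d.
C = 0.3166·exp(−0.58·0.1829) = 0.3166·0.8994 = 0.2847 mg/L.

0.285 mg/L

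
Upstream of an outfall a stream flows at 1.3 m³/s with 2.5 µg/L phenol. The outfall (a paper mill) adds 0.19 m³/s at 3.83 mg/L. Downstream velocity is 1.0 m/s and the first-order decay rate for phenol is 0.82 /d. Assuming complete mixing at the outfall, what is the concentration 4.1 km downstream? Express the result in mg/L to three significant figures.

2.5 µg/L = 0.0025 mg/L.
After complete mixing, C₀ = (0.19·3.83 + 1.3·0.0025) / 1.49 = 0.4906 mg/L.
Travel time t = 4100 m / 1.0 m/s = 4100 s = 0.04745 d.
C = 0.4906·exp(−0.82·0.04745) = 0.4906·0.9618 = 0.4718 mg/L.

0.472 mg/L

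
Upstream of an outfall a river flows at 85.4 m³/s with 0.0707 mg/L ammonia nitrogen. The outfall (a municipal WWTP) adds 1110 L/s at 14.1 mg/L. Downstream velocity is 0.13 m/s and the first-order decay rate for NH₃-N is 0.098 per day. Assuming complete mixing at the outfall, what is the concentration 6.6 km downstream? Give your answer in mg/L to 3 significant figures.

0.237 mg/L

1110 L/s = 1.11 m³/s.
After complete mixing, C₀ = (1.11·14.1 + 85.4·0.0707) / 86.51 = 0.2507 mg/L.
Travel time t = 6600 m / 0.13 m/s = 5.077e+04 s = 0.5876 d.
C = 0.2507·exp(−0.098·0.5876) = 0.2507·0.944 = 0.2367 mg/L.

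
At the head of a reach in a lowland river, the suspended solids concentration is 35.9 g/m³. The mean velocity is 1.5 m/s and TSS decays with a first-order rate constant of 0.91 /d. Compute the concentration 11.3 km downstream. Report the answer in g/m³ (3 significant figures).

33.2 g/m³

Travel time t = 11.3 km / 1.5 m/s = 1.13e+04/1.5 = 7533 s = 0.08719 d.
First-order decay: C = 35.9·exp(−0.91·0.08719) = 35.9·0.9237 = 33.16 g/m³.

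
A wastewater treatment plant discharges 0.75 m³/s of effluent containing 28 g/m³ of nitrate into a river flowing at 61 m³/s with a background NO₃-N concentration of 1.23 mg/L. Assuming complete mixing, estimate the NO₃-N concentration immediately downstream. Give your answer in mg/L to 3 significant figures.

Flow-weighted mixing gives C = (0.75·28 + 61·1.23) / (0.75 + 61) = 96.03/61.75 = 1.555 mg/L.

1.56 mg/L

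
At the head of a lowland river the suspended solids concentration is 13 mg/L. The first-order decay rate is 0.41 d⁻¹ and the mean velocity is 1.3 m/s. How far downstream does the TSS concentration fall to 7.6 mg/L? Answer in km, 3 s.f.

147 km

From C = C₀·e^(−kt), t = ln(C₀/C)/k = ln(13/7.6)/0.41 = 0.5368/0.41 = 1.309 d.
Distance = v·t = 1.3 m/s × 1.131e+05 s = 1.471e+05 m = 147.1 km.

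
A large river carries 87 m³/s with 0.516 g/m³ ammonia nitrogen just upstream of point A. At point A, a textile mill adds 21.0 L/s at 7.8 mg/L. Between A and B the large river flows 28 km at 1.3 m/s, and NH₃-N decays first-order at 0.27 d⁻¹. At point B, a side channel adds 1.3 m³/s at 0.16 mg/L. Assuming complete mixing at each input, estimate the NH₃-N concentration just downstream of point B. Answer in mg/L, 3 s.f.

21.0 L/s = 0.021 m³/s.
After input A: C = (87·0.516 + 0.021·7.8) / 87.02 = 0.5178 mg/L.
Over the 28 km reach to input B (t = 2.154e+04 s = 0.2493 d), decay gives C = 0.5178·exp(−0.27·0.2493) = 0.4841 mg/L.
After input B: C = (87.02·0.4841 + 1.3·0.16) / 88.32 = 0.4793 mg/L.

0.479 mg/L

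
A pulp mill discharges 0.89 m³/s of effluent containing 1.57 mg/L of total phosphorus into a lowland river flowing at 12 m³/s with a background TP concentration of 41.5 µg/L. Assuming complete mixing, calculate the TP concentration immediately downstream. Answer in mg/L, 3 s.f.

0.147 mg/L

41.5 µg/L = 0.0415 mg/L.
Conservation of mass across the mixing zone: C = (0.89·1.57 + 12·0.0415) / (0.89 + 12) = 1.895/12.89 = 0.147 mg/L.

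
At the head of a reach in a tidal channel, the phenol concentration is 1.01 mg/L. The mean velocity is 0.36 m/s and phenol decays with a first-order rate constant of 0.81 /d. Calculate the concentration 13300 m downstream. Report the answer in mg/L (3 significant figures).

0.714 mg/L

Travel time t = 13300 m / 0.36 m/s = 1.33e+04/0.36 = 3.694e+04 s = 0.4276 d.
First-order decay: C = 1.01·exp(−0.81·0.4276) = 1.01·0.7073 = 0.7143 mg/L.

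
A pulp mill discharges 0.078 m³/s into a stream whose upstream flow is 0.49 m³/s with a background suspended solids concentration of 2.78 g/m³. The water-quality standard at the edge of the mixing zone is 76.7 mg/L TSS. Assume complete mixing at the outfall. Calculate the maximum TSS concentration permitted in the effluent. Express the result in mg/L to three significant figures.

541 mg/L

Mass balance: 76.7·0.568 = 0.078·Cₑ + 0.49·2.78.
Cₑ = (43.57 − 1.362) / 0.078 = 541.1 mg/L.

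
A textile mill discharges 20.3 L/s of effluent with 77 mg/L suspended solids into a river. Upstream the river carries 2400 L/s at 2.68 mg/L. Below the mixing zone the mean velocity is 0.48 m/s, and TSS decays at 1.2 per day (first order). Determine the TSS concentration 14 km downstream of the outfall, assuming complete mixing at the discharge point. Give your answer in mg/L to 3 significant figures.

2.20 mg/L

20.3 L/s = 0.0203 m³/s.
2400 L/s = 2.4 m³/s.
After complete mixing, C₀ = (0.0203·77 + 2.4·2.68) / 2.42 = 3.303 mg/L.
Travel time t = 1.4e+04 m / 0.48 m/s = 2.917e+04 s = 0.3376 d.
C = 3.303·exp(−1.2·0.3376) = 3.303·0.6669 = 2.203 mg/L.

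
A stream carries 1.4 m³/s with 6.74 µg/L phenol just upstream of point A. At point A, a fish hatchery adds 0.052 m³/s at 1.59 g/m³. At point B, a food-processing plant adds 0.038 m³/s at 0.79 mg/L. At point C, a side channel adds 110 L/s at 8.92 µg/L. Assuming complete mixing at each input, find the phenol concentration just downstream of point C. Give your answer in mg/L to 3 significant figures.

6.74 µg/L = 0.00674 mg/L.
After input A: C = (1.4·0.00674 + 0.052·1.59) / 1.452 = 0.06344 mg/L.
After input B: C = (1.452·0.06344 + 0.038·0.79) / 1.49 = 0.08197 mg/L.
110 L/s = 0.11 m³/s.
8.92 µg/L = 0.00892 mg/L.
After input C: C = (1.49·0.08197 + 0.11·0.00892) / 1.6 = 0.07695 mg/L.

0.0769 mg/L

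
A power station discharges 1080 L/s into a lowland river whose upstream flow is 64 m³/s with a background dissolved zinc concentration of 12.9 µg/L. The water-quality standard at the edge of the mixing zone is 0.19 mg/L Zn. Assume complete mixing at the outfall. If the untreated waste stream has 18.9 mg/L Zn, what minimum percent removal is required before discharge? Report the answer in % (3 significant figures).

1080 L/s = 1.08 m³/s.
12.9 µg/L = 0.0129 mg/L.
Mass balance: 0.19·65.08 = 1.08·Cₑ + 64·0.0129.
Cₑ = (12.37 − 0.8256) / 1.08 = 10.68 mg/L.
Required removal = 1 − 10.68/18.9 = 43.47 %.

43.5 %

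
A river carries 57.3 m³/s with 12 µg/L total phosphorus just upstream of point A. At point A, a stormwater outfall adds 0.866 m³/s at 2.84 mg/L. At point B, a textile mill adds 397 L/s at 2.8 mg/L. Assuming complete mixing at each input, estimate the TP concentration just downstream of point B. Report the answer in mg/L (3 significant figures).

12 µg/L = 0.012 mg/L.
After input A: C = (57.3·0.012 + 0.866·2.84) / 58.17 = 0.0541 mg/L.
397 L/s = 0.397 m³/s.
After input B: C = (58.17·0.0541 + 0.397·2.8) / 58.56 = 0.07272 mg/L.

0.0727 mg/L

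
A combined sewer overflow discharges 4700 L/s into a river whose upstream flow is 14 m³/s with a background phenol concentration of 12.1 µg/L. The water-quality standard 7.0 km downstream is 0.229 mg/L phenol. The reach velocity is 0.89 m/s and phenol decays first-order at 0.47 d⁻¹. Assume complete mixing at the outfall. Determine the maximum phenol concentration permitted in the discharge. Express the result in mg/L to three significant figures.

0.915 mg/L

4700 L/s = 4.7 m³/s.
12.1 µg/L = 0.0121 mg/L.
Travel time to the compliance point: t = 7000/0.89 = 7865 s = 0.09103 d; decay factor exp(−0.47·0.09103) = 0.9581.
So the concentration just after mixing may be at most 0.229/0.9581 = 0.239 mg/L.
Mass balance: 0.239·18.7 = 4.7·Cₑ + 14·0.0121.
Cₑ = (4.469 − 0.1694) / 4.7 = 0.9149 mg/L.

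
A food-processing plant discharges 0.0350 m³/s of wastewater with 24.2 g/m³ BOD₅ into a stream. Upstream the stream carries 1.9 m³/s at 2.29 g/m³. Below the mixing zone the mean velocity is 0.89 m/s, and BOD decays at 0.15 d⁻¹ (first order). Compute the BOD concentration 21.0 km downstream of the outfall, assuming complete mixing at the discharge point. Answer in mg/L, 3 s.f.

2.58 mg/L

After complete mixing, C₀ = (0.035·24.2 + 1.9·2.29) / 1.935 = 2.686 mg/L.
Travel time t = 2.1e+04 m / 0.89 m/s = 2.36e+04 s = 0.2731 d.
C = 2.686·exp(−0.15·0.2731) = 2.686·0.9599 = 2.578 mg/L.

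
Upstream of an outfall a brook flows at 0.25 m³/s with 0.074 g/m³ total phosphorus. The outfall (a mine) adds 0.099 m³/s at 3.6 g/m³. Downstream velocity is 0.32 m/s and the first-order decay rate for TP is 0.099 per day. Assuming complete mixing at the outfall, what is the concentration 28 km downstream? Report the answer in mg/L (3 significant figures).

After complete mixing, C₀ = (0.099·3.6 + 0.25·0.074) / 0.349 = 1.074 mg/L.
Travel time t = 2.8e+04 m / 0.32 m/s = 8.75e+04 s = 1.013 d.
C = 1.074·exp(−0.099·1.013) = 1.074·0.9046 = 0.9717 mg/L.

0.972 mg/L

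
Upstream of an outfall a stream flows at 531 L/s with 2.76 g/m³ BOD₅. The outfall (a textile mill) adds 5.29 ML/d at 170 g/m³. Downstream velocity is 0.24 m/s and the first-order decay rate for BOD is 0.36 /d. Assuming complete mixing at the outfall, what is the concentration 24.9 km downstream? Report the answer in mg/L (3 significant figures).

13.0 mg/L

5.29 ML/d = 0.06123 m³/s.
531 L/s = 0.531 m³/s.
After complete mixing, C₀ = (0.06123·170 + 0.531·2.76) / 0.5922 = 20.05 mg/L.
Travel time t = 2.49e+04 m / 0.24 m/s = 1.038e+05 s = 1.201 d.
C = 20.05·exp(−0.36·1.201) = 20.05·0.649 = 13.01 mg/L.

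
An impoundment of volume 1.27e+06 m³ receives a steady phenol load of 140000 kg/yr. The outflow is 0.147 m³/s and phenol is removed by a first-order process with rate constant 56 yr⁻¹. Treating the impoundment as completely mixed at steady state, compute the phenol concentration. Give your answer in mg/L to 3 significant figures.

Outflow Q = 0.147 m³/s × 3.156e+07 s/yr = 4.639e+06 m³/yr.
Steady-state CSTR mass balance: W = Q·C + k·V·C, so C = W/(Q + kV).
Q + kV = 4.639e+06 + 56·1.27e+06 = 7.576e+07 m³/yr.
C = 140000/7.576e+07 = 0.001848 kg/m³ = 1.848 mg/L.

1.85 mg/L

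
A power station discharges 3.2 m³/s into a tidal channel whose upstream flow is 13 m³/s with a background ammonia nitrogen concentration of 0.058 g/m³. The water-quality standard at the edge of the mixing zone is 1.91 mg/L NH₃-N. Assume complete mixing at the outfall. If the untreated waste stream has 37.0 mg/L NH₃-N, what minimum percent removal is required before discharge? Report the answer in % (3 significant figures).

74.5 %

Mass balance: 1.91·16.2 = 3.2·Cₑ + 13·0.058.
Cₑ = (30.94 − 0.754) / 3.2 = 9.434 mg/L.
Required removal = 1 − 9.434/37.0 = 74.5 %.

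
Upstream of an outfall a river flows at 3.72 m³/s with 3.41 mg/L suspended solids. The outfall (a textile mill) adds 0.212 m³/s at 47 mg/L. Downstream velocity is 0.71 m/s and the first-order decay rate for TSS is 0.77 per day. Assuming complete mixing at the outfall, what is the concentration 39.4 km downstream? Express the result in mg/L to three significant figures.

3.51 mg/L

After complete mixing, C₀ = (0.212·47 + 3.72·3.41) / 3.932 = 5.76 mg/L.
Travel time t = 3.94e+04 m / 0.71 m/s = 5.549e+04 s = 0.6423 d.
C = 5.76·exp(−0.77·0.6423) = 5.76·0.6098 = 3.513 mg/L.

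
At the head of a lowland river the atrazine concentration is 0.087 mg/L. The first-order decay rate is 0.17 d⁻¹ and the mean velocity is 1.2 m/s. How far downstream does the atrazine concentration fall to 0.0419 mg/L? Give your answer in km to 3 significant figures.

From C = C₀·e^(−kt), t = ln(C₀/C)/k = ln(0.087/0.0419)/0.17 = 0.7306/0.17 = 4.298 d.
Distance = v·t = 1.2 m/s × 3.713e+05 s = 4.456e+05 m = 445.6 km.

446 km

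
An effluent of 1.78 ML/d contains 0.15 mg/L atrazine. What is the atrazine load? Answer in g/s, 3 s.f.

1.78 ML/d = 0.0206 m³/s.
Mass flux = Q·C = 0.0206 m³/s × 0.15 g/m³ = 0.00309 g/s.

0.00309 g/s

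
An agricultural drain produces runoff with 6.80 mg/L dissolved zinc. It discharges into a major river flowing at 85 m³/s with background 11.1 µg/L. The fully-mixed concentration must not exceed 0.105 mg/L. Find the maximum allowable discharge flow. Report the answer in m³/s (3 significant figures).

1.19 m³/s

11.1 µg/L = 0.0111 mg/L.
Mass balance at complete mixing: C_std·(Q_w + Q_r) = Q_w·C_e + Q_r·C_b.
Rearranging, Q_w = Q_r·(C_std − C_b)/(C_e − C_std) = 85·(0.105 − 0.0111) / (6.8 − 0.105) = 1.192 m³/s.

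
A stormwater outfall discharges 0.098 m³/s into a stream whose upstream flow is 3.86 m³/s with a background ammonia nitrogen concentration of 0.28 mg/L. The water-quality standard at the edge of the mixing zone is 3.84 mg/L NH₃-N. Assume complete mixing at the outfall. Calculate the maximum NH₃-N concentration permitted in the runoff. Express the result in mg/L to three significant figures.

144 mg/L

Mass balance: 3.84·3.958 = 0.098·Cₑ + 3.86·0.28.
Cₑ = (15.2 − 1.081) / 0.098 = 144.1 mg/L.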